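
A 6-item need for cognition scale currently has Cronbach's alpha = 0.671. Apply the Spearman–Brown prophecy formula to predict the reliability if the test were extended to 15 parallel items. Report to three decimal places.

predicted reliability = 0.836

Length factor m = 15/6 = 2.5000
α' = m·α / (1 + (m−1)·α)
   = 15/6 × 0.671 / (1 + (15/6 − 1) × 0.671)
   = 1.6775 / 2.0065 = 0.836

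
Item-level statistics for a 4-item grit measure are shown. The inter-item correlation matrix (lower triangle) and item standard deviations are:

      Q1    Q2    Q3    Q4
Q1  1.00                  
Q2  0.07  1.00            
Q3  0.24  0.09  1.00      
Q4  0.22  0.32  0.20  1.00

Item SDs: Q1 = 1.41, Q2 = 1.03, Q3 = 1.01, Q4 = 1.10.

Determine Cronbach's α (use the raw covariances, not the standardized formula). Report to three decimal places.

α = 0.475

Σσ²ᵢ = 1.41² + 1.03² + 1.01² + 1.10² = 5.2791
Covariances σ_ij = r_ij · s_i · s_j:
  σ(Q1,Q2) = 0.07 × 1.41 × 1.03 = 0.1017
  σ(Q1,Q3) = 0.24 × 1.41 × 1.01 = 0.3418
  σ(Q1,Q4) = 0.22 × 1.41 × 1.10 = 0.3412
  σ(Q2,Q3) = 0.09 × 1.03 × 1.01 = 0.0936
  σ(Q2,Q4) = 0.32 × 1.03 × 1.10 = 0.3626
  σ(Q3,Q4) = 0.20 × 1.01 × 1.10 = 0.2222
σ²_T = Σσ²ᵢ + 2·Σσ_ij = 5.2791 + 2 × 1.4631 = 8.2053
α = (4/3)·(1 − 5.2791/8.2053) = 0.475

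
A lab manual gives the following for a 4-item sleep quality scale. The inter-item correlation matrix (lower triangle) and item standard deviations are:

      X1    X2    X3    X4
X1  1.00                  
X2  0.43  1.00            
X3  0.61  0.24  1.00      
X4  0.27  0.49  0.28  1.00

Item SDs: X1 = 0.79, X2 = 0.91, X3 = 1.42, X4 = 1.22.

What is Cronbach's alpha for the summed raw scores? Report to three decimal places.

α = 0.682

Σσ²ᵢ = 0.79² + 0.91² + 1.42² + 1.22² = 4.9570
Covariances σ_ij = r_ij · s_i · s_j:
  σ(X1,X2) = 0.43 × 0.79 × 0.91 = 0.3091
  σ(X1,X3) = 0.61 × 0.79 × 1.42 = 0.6843
  σ(X1,X4) = 0.27 × 0.79 × 1.22 = 0.2602
  σ(X2,X3) = 0.24 × 0.91 × 1.42 = 0.3101
  σ(X2,X4) = 0.49 × 0.91 × 1.22 = 0.5440
  σ(X3,X4) = 0.28 × 1.42 × 1.22 = 0.4851
σ²_T = Σσ²ᵢ + 2·Σσ_ij = 4.9570 + 2 × 2.5928 = 10.1426
α = (4/3)·(1 − 4.9570/10.1426) = 0.682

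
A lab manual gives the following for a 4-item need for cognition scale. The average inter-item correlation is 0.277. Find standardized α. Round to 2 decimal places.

α = 0.61

Standardized α = k·r̄ / (1 + (k−1)·r̄) = 4 × 0.277 / (1 + 3 × 0.277)
  = 1.1080 / 1.8310 = 0.61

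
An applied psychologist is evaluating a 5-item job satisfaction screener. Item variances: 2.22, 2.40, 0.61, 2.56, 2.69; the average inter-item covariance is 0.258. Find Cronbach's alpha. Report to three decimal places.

Σσ²ᵢ = 2.22 + 2.40 + 0.61 + 2.56 + 2.69 = 10.48
Sum of the 10 distinct covariances = 10 × 0.258 = 2.580
total variance = Σσ²ᵢ + 2·Σcov = 10.48 + 2 × 2.580 = 15.640
α = (5/4)·(1 − 10.48/15.640) = 0.412

α = 0.412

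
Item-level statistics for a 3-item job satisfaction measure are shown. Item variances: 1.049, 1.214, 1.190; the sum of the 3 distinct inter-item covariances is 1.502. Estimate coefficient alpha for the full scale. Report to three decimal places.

α = 0.698

ΣVar(i) = 1.049 + 1.214 + 1.190 = 3.453
Sum of distinct covariances = 1.502
total variance = ΣVar(i) + 2·Σcov = 3.453 + 2 × 1.502 = 6.457
α = (3/2)·(1 − 3.453/6.457) = 0.698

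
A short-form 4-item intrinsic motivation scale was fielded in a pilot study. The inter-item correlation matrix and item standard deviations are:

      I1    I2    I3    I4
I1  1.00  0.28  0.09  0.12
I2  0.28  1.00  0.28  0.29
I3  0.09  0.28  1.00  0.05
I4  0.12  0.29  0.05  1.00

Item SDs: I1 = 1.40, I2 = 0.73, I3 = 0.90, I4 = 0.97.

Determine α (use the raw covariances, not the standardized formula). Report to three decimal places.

Σσ²ᵢ = 1.40² + 0.73² + 0.90² + 0.97² = 4.2438
Covariances σ_ij = r_ij · s_i · s_j:
  σ(I1,I2) = 0.28 × 1.40 × 0.73 = 0.2862
  σ(I1,I3) = 0.09 × 1.40 × 0.90 = 0.1134
  σ(I1,I4) = 0.12 × 1.40 × 0.97 = 0.1630
  σ(I2,I3) = 0.28 × 0.73 × 0.90 = 0.1840
  σ(I2,I4) = 0.29 × 0.73 × 0.97 = 0.2053
  σ(I3,I4) = 0.05 × 0.90 × 0.97 = 0.0437
σ²_T = Σσ²ᵢ + 2·Σσ_ij = 4.2438 + 2 × 0.9956 = 6.2350
α = (4/3)·(1 − 4.2438/6.2350) = 0.426

α = 0.426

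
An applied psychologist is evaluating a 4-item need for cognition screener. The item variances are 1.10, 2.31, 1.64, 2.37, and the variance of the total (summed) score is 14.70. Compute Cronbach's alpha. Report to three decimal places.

Σσ²ᵢ = 1.10 + 2.31 + 1.64 + 2.37 = 7.42
α = (k/(k−1))·(1 − Σσ²ᵢ/Var(T)) = (4/3)·(1 − 7.42/14.70) = 0.660

Cronbach's alpha = 0.660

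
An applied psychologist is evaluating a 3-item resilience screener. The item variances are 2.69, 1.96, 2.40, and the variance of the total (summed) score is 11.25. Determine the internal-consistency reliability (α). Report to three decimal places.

ΣVar(i) = 2.69 + 1.96 + 2.40 = 7.05
α = (k/(k−1))·(1 − ΣVar(i)/Var(T)) = (3/2)·(1 − 7.05/11.25) = 0.560

α = 0.560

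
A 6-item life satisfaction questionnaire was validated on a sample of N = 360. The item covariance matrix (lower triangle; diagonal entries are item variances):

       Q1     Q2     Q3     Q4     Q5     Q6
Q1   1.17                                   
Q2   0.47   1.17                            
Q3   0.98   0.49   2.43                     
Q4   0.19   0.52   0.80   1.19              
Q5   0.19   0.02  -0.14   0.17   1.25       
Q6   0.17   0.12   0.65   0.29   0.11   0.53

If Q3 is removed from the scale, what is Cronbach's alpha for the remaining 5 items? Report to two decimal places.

Remaining items: Q1, Q2, Q4, Q5, Q6 (k = 5).
ΣVar(i) = 1.17 + 1.17 + 1.19 + 1.25 + 0.53 = 5.31
Var(T) = 5.31 + 2 × 2.25 = 9.81
α (item deleted) = (5/4)·(1 − 5.31/9.81) = 0.57

α = 0.57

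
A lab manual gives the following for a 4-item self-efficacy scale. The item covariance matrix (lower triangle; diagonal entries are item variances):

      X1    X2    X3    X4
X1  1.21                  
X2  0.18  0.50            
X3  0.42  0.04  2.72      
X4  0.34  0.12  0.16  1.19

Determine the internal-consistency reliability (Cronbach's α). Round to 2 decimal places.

Cronbach's α = 0.41

Σσ²ᵢ = 1.21 + 0.50 + 2.72 + 1.19 = 5.62
Sum of the distinct covariances = 1.26
σ²_T = 5.62 + 2 × 1.26 = 8.14
α = (k/(k−1))·(1 − Σσ²ᵢ/σ²_T) = (4/3)·(1 − 5.62/8.14) = 0.41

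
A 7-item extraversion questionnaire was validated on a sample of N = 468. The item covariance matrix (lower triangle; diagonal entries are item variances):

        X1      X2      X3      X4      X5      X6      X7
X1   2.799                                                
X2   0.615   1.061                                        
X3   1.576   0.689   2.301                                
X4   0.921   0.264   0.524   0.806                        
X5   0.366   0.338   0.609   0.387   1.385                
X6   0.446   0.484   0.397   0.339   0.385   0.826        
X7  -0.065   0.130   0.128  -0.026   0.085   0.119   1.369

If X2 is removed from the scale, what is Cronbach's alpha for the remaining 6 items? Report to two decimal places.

Remaining items: X1, X3, X4, X5, X6, X7 (k = 6).
Σσ²ᵢ = 2.799 + 2.301 + 0.806 + 1.385 + 0.826 + 1.369 = 9.486
σ²_total = 9.486 + 2 × 6.191 = 21.868
α (item deleted) = (6/5)·(1 − 9.486/21.868) = 0.68

α = 0.68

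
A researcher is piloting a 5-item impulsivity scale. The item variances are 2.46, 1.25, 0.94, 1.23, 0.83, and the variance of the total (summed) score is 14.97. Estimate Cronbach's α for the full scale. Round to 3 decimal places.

ΣVar(i) = 2.46 + 1.25 + 0.94 + 1.23 + 0.83 = 6.71
α = (k/(k−1))·(1 − ΣVar(i)/σ²_T) = (5/4)·(1 − 6.71/14.97) = 0.690

Cronbach's α = 0.690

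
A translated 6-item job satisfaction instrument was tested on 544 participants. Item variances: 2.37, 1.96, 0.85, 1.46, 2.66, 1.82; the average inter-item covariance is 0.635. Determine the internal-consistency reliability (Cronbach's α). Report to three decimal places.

Σσ²ᵢ = 2.37 + 1.96 + 0.85 + 1.46 + 2.66 + 1.82 = 11.12
Sum of the 15 distinct covariances = 15 × 0.635 = 9.525
σ²_T = Σσ²ᵢ + 2·Σcov = 11.12 + 2 × 9.525 = 30.170
α = (6/5)·(1 − 11.12/30.170) = 0.758

Cronbach's α = 0.758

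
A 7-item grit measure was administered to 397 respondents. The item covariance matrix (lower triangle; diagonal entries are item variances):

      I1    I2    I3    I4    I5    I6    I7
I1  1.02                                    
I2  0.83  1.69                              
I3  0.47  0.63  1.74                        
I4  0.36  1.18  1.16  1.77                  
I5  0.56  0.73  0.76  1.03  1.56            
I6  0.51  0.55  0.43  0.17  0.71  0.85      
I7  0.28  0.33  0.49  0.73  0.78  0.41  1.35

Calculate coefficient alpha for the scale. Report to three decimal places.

coefficient alpha = 0.845

ΣVar(i) = 1.02 + 1.69 + 1.74 + 1.77 + 1.56 + 0.85 + 1.35 = 9.98
Sum of the distinct covariances = 13.10
σ²_T = 9.98 + 2 × 13.10 = 36.18
α = (k/(k−1))·(1 − ΣVar(i)/σ²_T) = (7/6)·(1 − 9.98/36.18) = 0.845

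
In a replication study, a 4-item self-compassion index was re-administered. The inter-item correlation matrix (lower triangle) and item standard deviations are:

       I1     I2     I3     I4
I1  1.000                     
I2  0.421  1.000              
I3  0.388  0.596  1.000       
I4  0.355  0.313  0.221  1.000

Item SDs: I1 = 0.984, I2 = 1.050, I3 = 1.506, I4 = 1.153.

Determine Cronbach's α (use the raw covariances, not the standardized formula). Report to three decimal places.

Σσ²ᵢ = 0.984² + 1.050² + 1.506² + 1.153² = 5.6682
Covariances σ_ij = r_ij · s_i · s_j:
  σ(I1,I2) = 0.421 × 0.984 × 1.050 = 0.4350
  σ(I1,I3) = 0.388 × 0.984 × 1.506 = 0.5750
  σ(I1,I4) = 0.355 × 0.984 × 1.153 = 0.4028
  σ(I2,I3) = 0.596 × 1.050 × 1.506 = 0.9425
  σ(I2,I4) = 0.313 × 1.050 × 1.153 = 0.3789
  σ(I3,I4) = 0.221 × 1.506 × 1.153 = 0.3837
σ²_T = Σσ²ᵢ + 2·Σσ_ij = 5.6682 + 2 × 3.1179 = 11.9040
α = (4/3)·(1 − 5.6682/11.9040) = 0.698

α = 0.698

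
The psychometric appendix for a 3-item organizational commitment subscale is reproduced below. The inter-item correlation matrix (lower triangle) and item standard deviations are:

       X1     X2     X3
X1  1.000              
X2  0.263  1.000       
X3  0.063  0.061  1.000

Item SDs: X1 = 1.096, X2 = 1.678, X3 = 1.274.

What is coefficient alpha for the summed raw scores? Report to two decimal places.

coefficient alpha = 0.30

Σσ²ᵢ = 1.096² + 1.678² + 1.274² = 5.6400
Covariances σ_ij = r_ij · s_i · s_j:
  σ(X1,X2) = 0.263 × 1.096 × 1.678 = 0.4837
  σ(X1,X3) = 0.063 × 1.096 × 1.274 = 0.0880
  σ(X2,X3) = 0.061 × 1.678 × 1.274 = 0.1304
σ²_T = Σσ²ᵢ + 2·Σσ_ij = 5.6400 + 2 × 0.7021 = 7.0442
α = (3/2)·(1 − 5.6400/7.0442) = 0.30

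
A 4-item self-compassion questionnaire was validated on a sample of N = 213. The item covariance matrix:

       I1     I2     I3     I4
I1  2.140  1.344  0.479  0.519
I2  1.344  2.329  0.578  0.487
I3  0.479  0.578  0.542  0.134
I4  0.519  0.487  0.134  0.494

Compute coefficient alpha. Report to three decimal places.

coefficient alpha = 0.750

sum of item variances = 2.140 + 2.329 + 0.542 + 0.494 = 5.505
Σ_{i<j} σ_ij = 3.541
total variance = 5.505 + 2 × 3.541 = 12.587
α = (k/(k−1))·(1 − sum of item variances/total variance) = (4/3)·(1 − 5.505/12.587) = 0.750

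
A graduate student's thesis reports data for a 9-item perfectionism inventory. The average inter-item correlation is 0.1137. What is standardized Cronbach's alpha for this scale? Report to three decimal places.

Standardized α = k·r̄ / (1 + (k−1)·r̄) = 9 × 0.1137 / (1 + 8 × 0.1137)
  = 1.0233 / 1.9096 = 0.536

α = 0.536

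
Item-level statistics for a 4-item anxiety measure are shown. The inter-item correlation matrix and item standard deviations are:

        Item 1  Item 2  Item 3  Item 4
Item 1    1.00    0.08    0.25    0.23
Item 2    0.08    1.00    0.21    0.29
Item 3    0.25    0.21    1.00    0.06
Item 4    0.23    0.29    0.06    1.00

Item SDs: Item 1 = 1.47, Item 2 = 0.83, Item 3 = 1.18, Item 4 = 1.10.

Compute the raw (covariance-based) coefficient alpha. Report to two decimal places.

coefficient alpha = 0.46

Σσ²ᵢ = 1.47² + 0.83² + 1.18² + 1.10² = 5.4522
Covariances σ_ij = r_ij · s_i · s_j:
  σ(Item 1,Item 2) = 0.08 × 1.47 × 0.83 = 0.0976
  σ(Item 1,Item 3) = 0.25 × 1.47 × 1.18 = 0.4336
  σ(Item 1,Item 4) = 0.23 × 1.47 × 1.10 = 0.3719
  σ(Item 2,Item 3) = 0.21 × 0.83 × 1.18 = 0.2057
  σ(Item 2,Item 4) = 0.29 × 0.83 × 1.10 = 0.2648
  σ(Item 3,Item 4) = 0.06 × 1.18 × 1.10 = 0.0779
σ²_T = Σσ²ᵢ + 2·Σσ_ij = 5.4522 + 2 × 1.4515 = 8.3552
α = (4/3)·(1 − 5.4522/8.3552) = 0.46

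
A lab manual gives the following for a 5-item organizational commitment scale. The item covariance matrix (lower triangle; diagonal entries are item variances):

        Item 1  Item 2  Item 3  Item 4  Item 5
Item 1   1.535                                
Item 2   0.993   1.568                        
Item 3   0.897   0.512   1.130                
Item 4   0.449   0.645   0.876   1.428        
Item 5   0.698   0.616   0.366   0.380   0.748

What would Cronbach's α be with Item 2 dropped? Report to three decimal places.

Cronbach's α = 0.803

Remaining items: Item 1, Item 3, Item 4, Item 5 (k = 4).
Σσ²ᵢ = 1.535 + 1.130 + 1.428 + 0.748 = 4.841
Var(T) = 4.841 + 2 × 3.666 = 12.173
α (item deleted) = (4/3)·(1 − 4.841/12.173) = 0.803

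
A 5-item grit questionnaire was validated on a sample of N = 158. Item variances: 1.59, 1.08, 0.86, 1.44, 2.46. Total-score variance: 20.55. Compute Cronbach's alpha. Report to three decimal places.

Cronbach's alpha = 0.798

Σσ²ᵢ = 1.59 + 1.08 + 0.86 + 1.44 + 2.46 = 7.43
α = (k/(k−1))·(1 − Σσ²ᵢ/Var(T)) = (5/4)·(1 − 7.43/20.55) = 0.798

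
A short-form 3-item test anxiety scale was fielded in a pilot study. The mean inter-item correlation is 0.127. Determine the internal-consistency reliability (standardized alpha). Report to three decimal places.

Standardized α = k·r̄ / (1 + (k−1)·r̄) = 3 × 0.127 / (1 + 2 × 0.127)
  = 0.3810 / 1.2540 = 0.304

α = 0.304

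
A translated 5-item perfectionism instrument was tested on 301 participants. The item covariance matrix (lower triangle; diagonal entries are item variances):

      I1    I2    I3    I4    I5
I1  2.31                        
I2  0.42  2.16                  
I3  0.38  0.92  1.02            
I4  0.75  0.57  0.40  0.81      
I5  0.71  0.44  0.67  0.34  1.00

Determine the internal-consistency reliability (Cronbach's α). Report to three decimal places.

ΣVar(i) = 2.31 + 2.16 + 1.02 + 0.81 + 1.00 = 7.30
Sum of the distinct covariances = 5.60
σ²_total = 7.30 + 2 × 5.60 = 18.50
α = (k/(k−1))·(1 − ΣVar(i)/σ²_total) = (5/4)·(1 − 7.30/18.50) = 0.757

α = 0.757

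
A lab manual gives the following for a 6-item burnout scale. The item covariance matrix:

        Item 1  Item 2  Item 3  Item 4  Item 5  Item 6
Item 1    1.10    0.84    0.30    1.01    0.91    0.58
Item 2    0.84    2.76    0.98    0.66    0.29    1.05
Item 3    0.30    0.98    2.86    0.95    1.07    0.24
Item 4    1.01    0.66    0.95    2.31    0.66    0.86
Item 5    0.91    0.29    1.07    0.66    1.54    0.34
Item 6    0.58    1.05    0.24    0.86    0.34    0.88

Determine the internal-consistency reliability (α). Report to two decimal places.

Σσᵢ² = 1.10 + 2.76 + 2.86 + 2.31 + 1.54 + 0.88 = 11.45
Sum of the distinct covariances = 10.74
Var(T) = 11.45 + 2 × 10.74 = 32.93
α = (k/(k−1))·(1 − Σσᵢ²/Var(T)) = (6/5)·(1 − 11.45/32.93) = 0.78

α = 0.78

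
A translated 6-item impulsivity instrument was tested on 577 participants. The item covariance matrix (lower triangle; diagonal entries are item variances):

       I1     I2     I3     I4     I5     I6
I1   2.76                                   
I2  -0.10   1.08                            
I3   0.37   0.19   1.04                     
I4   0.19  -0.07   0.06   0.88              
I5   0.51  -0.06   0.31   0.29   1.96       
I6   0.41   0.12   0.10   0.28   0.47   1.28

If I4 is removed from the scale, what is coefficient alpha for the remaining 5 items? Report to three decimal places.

α = 0.455

Remaining items: I1, I2, I3, I5, I6 (k = 5).
ΣVar(i) = 2.76 + 1.08 + 1.04 + 1.96 + 1.28 = 8.12
total variance = 8.12 + 2 × 2.32 = 12.76
α (item deleted) = (5/4)·(1 − 8.12/12.76) = 0.455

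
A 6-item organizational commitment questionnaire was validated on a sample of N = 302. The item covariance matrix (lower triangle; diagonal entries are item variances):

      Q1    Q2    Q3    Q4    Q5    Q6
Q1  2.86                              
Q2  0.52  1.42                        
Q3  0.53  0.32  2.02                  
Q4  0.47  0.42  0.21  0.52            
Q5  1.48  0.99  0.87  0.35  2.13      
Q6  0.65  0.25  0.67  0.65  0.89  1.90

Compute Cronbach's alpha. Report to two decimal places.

Σσ²ᵢ = 2.86 + 1.42 + 2.02 + 0.52 + 2.13 + 1.90 = 10.85
Σ_{i<j} σ_ij = 9.27
σ²_T = 10.85 + 2 × 9.27 = 29.39
α = (k/(k−1))·(1 − Σσ²ᵢ/σ²_T) = (6/5)·(1 − 10.85/29.39) = 0.76

Cronbach's alpha = 0.76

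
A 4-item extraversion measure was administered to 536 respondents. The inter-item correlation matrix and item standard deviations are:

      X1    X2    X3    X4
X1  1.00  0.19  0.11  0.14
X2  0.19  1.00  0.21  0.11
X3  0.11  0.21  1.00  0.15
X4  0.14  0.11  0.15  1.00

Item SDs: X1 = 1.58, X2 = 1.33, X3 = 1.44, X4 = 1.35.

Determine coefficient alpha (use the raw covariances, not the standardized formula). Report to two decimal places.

α = 0.41

Σσ²ᵢ = 1.58² + 1.33² + 1.44² + 1.35² = 8.1614
Covariances σ_ij = r_ij · s_i · s_j:
  σ(X1,X2) = 0.19 × 1.58 × 1.33 = 0.3993
  σ(X1,X3) = 0.11 × 1.58 × 1.44 = 0.2503
  σ(X1,X4) = 0.14 × 1.58 × 1.35 = 0.2986
  σ(X2,X3) = 0.21 × 1.33 × 1.44 = 0.4022
  σ(X2,X4) = 0.11 × 1.33 × 1.35 = 0.1975
  σ(X3,X4) = 0.15 × 1.44 × 1.35 = 0.2916
σ²_T = Σσ²ᵢ + 2·Σσ_ij = 8.1614 + 2 × 1.8395 = 11.8404
α = (4/3)·(1 − 8.1614/11.8404) = 0.41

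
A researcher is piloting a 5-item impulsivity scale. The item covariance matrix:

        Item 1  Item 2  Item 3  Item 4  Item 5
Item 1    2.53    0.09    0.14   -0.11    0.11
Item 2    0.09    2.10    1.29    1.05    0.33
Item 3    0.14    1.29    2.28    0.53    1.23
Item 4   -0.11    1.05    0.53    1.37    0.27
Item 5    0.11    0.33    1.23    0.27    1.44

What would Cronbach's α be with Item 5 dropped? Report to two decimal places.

Remaining items: Item 1, Item 2, Item 3, Item 4 (k = 4).
Σσ²ᵢ = 2.53 + 2.10 + 2.28 + 1.37 = 8.28
σ²_total = 8.28 + 2 × 2.99 = 14.26
α (item deleted) = (4/3)·(1 − 8.28/14.26) = 0.56

α = 0.56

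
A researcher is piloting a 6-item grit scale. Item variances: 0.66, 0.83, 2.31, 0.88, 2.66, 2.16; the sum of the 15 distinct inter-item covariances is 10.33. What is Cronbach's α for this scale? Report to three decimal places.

ΣVar(i) = 0.66 + 0.83 + 2.31 + 0.88 + 2.66 + 2.16 = 9.50
Sum of distinct covariances = 10.33
Var(T) = ΣVar(i) + 2·Σcov = 9.50 + 2 × 10.33 = 30.16
α = (6/5)·(1 − 9.50/30.16) = 0.822

α = 0.822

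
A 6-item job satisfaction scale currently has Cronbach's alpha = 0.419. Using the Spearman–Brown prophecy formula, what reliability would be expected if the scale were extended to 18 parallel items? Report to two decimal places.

predicted reliability = 0.68

Length factor m = 18/6 = 3.0000
α' = m·α / (1 + (m−1)·α)
   = 18/6 × 0.419 / (1 + (18/6 − 1) × 0.419)
   = 1.2570 / 1.8380 = 0.68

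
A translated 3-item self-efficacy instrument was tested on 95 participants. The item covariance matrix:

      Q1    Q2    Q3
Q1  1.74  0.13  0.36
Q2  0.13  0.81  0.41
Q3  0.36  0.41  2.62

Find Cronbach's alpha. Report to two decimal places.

Σσᵢ² = 1.74 + 0.81 + 2.62 = 5.17
Sum of off-diagonal covariances = 0.90
σ²_total = 5.17 + 2 × 0.90 = 6.97
α = (k/(k−1))·(1 − Σσᵢ²/σ²_total) = (3/2)·(1 − 5.17/6.97) = 0.39

Cronbach's alpha = 0.39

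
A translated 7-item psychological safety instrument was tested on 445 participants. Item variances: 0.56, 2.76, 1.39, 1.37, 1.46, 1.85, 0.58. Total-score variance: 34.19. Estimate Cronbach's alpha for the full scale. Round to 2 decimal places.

Cronbach's alpha = 0.83

Σσ²ᵢ = 0.56 + 2.76 + 1.39 + 1.37 + 1.46 + 1.85 + 0.58 = 9.97
α = (k/(k−1))·(1 − Σσ²ᵢ/σ²_T) = (7/6)·(1 − 9.97/34.19) = 0.83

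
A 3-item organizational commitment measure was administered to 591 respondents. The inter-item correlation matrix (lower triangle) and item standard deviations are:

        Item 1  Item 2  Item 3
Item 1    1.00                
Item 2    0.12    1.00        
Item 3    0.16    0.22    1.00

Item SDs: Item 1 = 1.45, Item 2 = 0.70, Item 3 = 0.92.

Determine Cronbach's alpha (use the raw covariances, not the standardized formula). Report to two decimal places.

Σσ²ᵢ = 1.45² + 0.70² + 0.92² = 3.4389
Covariances σ_ij = r_ij · s_i · s_j:
  σ(Item 1,Item 2) = 0.12 × 1.45 × 0.70 = 0.1218
  σ(Item 1,Item 3) = 0.16 × 1.45 × 0.92 = 0.2134
  σ(Item 2,Item 3) = 0.22 × 0.70 × 0.92 = 0.1417
σ²_T = Σσ²ᵢ + 2·Σσ_ij = 3.4389 + 2 × 0.4769 = 4.3927
α = (3/2)·(1 − 3.4389/4.3927) = 0.33

Cronbach's alpha = 0.33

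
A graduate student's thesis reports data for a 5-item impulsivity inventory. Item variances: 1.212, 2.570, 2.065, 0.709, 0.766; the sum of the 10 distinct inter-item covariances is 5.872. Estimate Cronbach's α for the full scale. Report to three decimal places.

α = 0.770

Σσ²ᵢ = 1.212 + 2.570 + 2.065 + 0.709 + 0.766 = 7.322
Sum of distinct covariances = 5.872
total variance = Σσ²ᵢ + 2·Σcov = 7.322 + 2 × 5.872 = 19.066
α = (5/4)·(1 − 7.322/19.066) = 0.770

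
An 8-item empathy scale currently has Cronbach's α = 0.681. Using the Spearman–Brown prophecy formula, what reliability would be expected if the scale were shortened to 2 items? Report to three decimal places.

predicted reliability = 0.348

Length factor m = 2/8 = 0.2500
α' = m·α / (1 − (1−m)·α)
   = 2/8 × 0.681 / (1 − (1 − 2/8) × 0.681)
   = 0.1703 / 0.4892 = 0.348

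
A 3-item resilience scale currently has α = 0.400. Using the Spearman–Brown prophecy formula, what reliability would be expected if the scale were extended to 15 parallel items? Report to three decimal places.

predicted reliability = 0.769

Length factor m = 15/3 = 5.0000
α' = m·α / (1 + (m−1)·α)
   = 15/3 × 0.400 / (1 + (15/3 − 1) × 0.400)
   = 2.0000 / 2.6000 = 0.769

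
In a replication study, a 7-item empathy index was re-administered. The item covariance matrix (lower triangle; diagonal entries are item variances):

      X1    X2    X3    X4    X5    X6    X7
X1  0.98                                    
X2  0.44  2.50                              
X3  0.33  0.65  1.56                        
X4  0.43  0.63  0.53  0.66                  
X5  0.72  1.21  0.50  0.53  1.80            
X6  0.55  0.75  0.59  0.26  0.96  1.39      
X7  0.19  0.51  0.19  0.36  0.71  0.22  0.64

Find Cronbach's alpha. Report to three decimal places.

Cronbach's alpha = 0.820

Σσᵢ² = 0.98 + 2.50 + 1.56 + 0.66 + 1.80 + 1.39 + 0.64 = 9.53
Sum of off-diagonal covariances = 11.26
total variance = 9.53 + 2 × 11.26 = 32.05
α = (k/(k−1))·(1 − Σσᵢ²/total variance) = (7/6)·(1 − 9.53/32.05) = 0.820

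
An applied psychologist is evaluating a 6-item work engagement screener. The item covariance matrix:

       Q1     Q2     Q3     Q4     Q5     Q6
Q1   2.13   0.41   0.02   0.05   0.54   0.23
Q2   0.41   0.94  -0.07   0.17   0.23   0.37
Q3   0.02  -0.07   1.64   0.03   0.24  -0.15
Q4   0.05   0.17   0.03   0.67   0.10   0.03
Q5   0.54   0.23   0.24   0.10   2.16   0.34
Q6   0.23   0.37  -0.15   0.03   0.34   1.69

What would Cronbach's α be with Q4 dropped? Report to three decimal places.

Remaining items: Q1, Q2, Q3, Q5, Q6 (k = 5).
sum of item variances = 2.13 + 0.94 + 1.64 + 2.16 + 1.69 = 8.56
σ²_total = 8.56 + 2 × 2.16 = 12.88
α (item deleted) = (5/4)·(1 − 8.56/12.88) = 0.419

Cronbach's α = 0.419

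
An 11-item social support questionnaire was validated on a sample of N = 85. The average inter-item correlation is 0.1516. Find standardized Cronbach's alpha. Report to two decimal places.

Standardized α = k·r̄ / (1 + (k−1)·r̄) = 11 × 0.1516 / (1 + 10 × 0.1516)
  = 1.6676 / 2.5160 = 0.66

α = 0.66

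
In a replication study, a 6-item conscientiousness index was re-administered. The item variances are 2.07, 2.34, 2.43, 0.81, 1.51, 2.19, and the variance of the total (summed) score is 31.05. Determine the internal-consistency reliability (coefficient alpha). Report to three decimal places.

ΣVar(i) = 2.07 + 2.34 + 2.43 + 0.81 + 1.51 + 2.19 = 11.35
α = (k/(k−1))·(1 − ΣVar(i)/Var(T)) = (6/5)·(1 − 11.35/31.05) = 0.761

coefficient alpha = 0.761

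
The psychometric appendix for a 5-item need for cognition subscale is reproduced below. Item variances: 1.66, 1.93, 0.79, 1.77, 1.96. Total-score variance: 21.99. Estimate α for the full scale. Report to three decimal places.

α = 0.789

ΣVar(i) = 1.66 + 1.93 + 0.79 + 1.77 + 1.96 = 8.11
α = (k/(k−1))·(1 − ΣVar(i)/Var(T)) = (5/4)·(1 − 8.11/21.99) = 0.789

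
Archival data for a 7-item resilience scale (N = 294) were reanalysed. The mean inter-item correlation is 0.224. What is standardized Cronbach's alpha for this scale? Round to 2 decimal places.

Standardized α = k·r̄ / (1 + (k−1)·r̄) = 7 × 0.224 / (1 + 6 × 0.224)
  = 1.5680 / 2.3440 = 0.67

standardized Cronbach's alpha = 0.67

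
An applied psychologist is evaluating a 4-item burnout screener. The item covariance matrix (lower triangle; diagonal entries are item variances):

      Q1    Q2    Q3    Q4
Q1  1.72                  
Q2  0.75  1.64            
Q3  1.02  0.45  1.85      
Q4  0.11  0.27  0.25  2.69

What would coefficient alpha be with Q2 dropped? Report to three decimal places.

Remaining items: Q1, Q3, Q4 (k = 3).
Σσ²ᵢ = 1.72 + 1.85 + 2.69 = 6.26
Var(T) = 6.26 + 2 × 1.38 = 9.02
α (item deleted) = (3/2)·(1 − 6.26/9.02) = 0.459

α = 0.459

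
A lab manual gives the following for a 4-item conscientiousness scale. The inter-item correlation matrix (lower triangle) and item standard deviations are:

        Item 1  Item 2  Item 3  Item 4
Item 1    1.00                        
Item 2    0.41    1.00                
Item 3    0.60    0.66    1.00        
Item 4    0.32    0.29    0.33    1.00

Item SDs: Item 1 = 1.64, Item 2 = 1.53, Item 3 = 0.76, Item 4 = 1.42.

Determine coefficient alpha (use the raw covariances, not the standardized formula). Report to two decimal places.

Σσ²ᵢ = 1.64² + 1.53² + 0.76² + 1.42² = 7.6245
Covariances σ_ij = r_ij · s_i · s_j:
  σ(Item 1,Item 2) = 0.41 × 1.64 × 1.53 = 1.0288
  σ(Item 1,Item 3) = 0.60 × 1.64 × 0.76 = 0.7478
  σ(Item 1,Item 4) = 0.32 × 1.64 × 1.42 = 0.7452
  σ(Item 2,Item 3) = 0.66 × 1.53 × 0.76 = 0.7674
  σ(Item 2,Item 4) = 0.29 × 1.53 × 1.42 = 0.6301
  σ(Item 3,Item 4) = 0.33 × 0.76 × 1.42 = 0.3561
σ²_T = Σσ²ᵢ + 2·Σσ_ij = 7.6245 + 2 × 4.2754 = 16.1753
α = (4/3)·(1 − 7.6245/16.1753) = 0.70

α = 0.70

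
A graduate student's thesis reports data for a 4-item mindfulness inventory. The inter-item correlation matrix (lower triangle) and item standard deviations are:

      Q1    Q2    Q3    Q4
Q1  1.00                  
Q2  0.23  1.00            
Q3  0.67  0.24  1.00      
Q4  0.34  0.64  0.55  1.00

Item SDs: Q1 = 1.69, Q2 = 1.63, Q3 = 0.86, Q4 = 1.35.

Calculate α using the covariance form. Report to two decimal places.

Σσ²ᵢ = 1.69² + 1.63² + 0.86² + 1.35² = 8.0751
Covariances σ_ij = r_ij · s_i · s_j:
  σ(Q1,Q2) = 0.23 × 1.69 × 1.63 = 0.6336
  σ(Q1,Q3) = 0.67 × 1.69 × 0.86 = 0.9738
  σ(Q1,Q4) = 0.34 × 1.69 × 1.35 = 0.7757
  σ(Q2,Q3) = 0.24 × 1.63 × 0.86 = 0.3364
  σ(Q2,Q4) = 0.64 × 1.63 × 1.35 = 1.4083
  σ(Q3,Q4) = 0.55 × 0.86 × 1.35 = 0.6386
σ²_T = Σσ²ᵢ + 2·Σσ_ij = 8.0751 + 2 × 4.7664 = 17.6079
α = (4/3)·(1 − 8.0751/17.6079) = 0.72

α = 0.72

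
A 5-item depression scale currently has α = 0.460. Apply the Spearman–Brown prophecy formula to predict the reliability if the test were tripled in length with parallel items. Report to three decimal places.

predicted reliability = 0.719

Length factor m = 3
α' = m·α / (1 + (m−1)·α)
   = 3 × 0.460 / (1 + (3 − 1) × 0.460)
   = 1.3800 / 1.9200 = 0.719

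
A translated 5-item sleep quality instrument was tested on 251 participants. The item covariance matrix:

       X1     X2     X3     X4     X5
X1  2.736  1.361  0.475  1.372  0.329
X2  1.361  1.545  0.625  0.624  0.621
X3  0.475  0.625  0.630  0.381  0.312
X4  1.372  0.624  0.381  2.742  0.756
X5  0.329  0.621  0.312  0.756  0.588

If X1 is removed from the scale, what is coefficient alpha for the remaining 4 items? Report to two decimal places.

α = 0.73

Remaining items: X2, X3, X4, X5 (k = 4).
Σσ²ᵢ = 1.545 + 0.630 + 2.742 + 0.588 = 5.505
σ²_T = 5.505 + 2 × 3.319 = 12.143
α (item deleted) = (4/3)·(1 − 5.505/12.143) = 0.73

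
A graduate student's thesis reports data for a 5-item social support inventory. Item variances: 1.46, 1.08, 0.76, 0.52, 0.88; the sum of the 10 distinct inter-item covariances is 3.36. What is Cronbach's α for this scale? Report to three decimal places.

Cronbach's α = 0.736

sum of item variances = 1.46 + 1.08 + 0.76 + 0.52 + 0.88 = 4.70
Sum of distinct covariances = 3.36
Var(T) = sum of item variances + 2·Σcov = 4.70 + 2 × 3.36 = 11.42
α = (5/4)·(1 − 4.70/11.42) = 0.736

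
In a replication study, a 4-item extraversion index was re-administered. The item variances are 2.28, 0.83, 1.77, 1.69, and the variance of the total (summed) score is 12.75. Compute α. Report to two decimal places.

α = 0.65

Σσ²ᵢ = 2.28 + 0.83 + 1.77 + 1.69 = 6.57
α = (k/(k−1))·(1 − Σσ²ᵢ/total variance) = (4/3)·(1 − 6.57/12.75) = 0.65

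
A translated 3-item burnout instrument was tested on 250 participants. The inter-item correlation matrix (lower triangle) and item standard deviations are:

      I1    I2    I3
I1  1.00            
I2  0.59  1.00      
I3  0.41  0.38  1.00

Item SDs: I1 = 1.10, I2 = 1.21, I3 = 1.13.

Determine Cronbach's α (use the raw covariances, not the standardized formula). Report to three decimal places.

Cronbach's α = 0.718

Σσ²ᵢ = 1.10² + 1.21² + 1.13² = 3.9510
Covariances σ_ij = r_ij · s_i · s_j:
  σ(I1,I2) = 0.59 × 1.10 × 1.21 = 0.7853
  σ(I1,I3) = 0.41 × 1.10 × 1.13 = 0.5096
  σ(I2,I3) = 0.38 × 1.21 × 1.13 = 0.5196
σ²_T = Σσ²ᵢ + 2·Σσ_ij = 3.9510 + 2 × 1.8145 = 7.5800
α = (3/2)·(1 − 3.9510/7.5800) = 0.718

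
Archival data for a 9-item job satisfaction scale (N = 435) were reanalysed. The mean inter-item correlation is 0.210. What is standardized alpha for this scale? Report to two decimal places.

Standardized α = k·r̄ / (1 + (k−1)·r̄) = 9 × 0.210 / (1 + 8 × 0.210)
  = 1.8900 / 2.6800 = 0.71

standardized alpha = 0.71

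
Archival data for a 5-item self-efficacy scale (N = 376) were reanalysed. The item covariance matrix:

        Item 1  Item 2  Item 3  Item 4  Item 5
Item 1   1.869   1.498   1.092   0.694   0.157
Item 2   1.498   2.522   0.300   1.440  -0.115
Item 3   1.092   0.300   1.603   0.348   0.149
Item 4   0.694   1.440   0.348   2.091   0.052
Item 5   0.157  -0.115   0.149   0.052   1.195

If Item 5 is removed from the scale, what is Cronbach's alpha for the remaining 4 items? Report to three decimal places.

Remaining items: Item 1, Item 2, Item 3, Item 4 (k = 4).
Σσ²ᵢ = 1.869 + 2.522 + 1.603 + 2.091 = 8.085
σ²_total = 8.085 + 2 × 5.372 = 18.829
α (item deleted) = (4/3)·(1 − 8.085/18.829) = 0.761

Cronbach's alpha = 0.761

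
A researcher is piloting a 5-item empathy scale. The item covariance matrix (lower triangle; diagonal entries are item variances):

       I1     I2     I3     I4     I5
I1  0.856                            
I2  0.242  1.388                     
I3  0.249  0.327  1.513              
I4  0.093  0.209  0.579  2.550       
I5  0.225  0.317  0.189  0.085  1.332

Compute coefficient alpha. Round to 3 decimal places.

coefficient alpha = 0.496

Σσᵢ² = 0.856 + 1.388 + 1.513 + 2.550 + 1.332 = 7.639
Σ_{i<j} σ_ij = 2.515
σ²_T = 7.639 + 2 × 2.515 = 12.669
α = (k/(k−1))·(1 − Σσᵢ²/σ²_T) = (5/4)·(1 − 7.639/12.669) = 0.496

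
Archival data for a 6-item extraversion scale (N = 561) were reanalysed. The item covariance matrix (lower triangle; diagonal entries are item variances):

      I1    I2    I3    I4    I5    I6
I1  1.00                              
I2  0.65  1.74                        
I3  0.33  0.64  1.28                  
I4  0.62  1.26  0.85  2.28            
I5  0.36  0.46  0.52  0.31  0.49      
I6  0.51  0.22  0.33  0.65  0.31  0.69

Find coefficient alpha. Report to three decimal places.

α = 0.818

ΣVar(i) = 1.00 + 1.74 + 1.28 + 2.28 + 0.49 + 0.69 = 7.48
Σ_{i<j} σ_ij = 8.02
σ²_T = 7.48 + 2 × 8.02 = 23.52
α = (k/(k−1))·(1 − ΣVar(i)/σ²_T) = (6/5)·(1 − 7.48/23.52) = 0.818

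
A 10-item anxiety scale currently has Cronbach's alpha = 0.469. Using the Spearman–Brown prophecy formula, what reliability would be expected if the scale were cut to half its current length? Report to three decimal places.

predicted reliability = 0.306

Length factor m = 1/2
α' = m·α / (1 − (1−m)·α)
   = 1/2 × 0.469 / (1 − (1 − 1/2) × 0.469)
   = 0.2345 / 0.7655 = 0.306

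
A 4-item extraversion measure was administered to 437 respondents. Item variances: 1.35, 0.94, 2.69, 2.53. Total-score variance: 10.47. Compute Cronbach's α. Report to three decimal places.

ΣVar(i) = 1.35 + 0.94 + 2.69 + 2.53 = 7.51
α = (k/(k−1))·(1 − ΣVar(i)/Var(T)) = (4/3)·(1 − 7.51/10.47) = 0.377

Cronbach's α = 0.377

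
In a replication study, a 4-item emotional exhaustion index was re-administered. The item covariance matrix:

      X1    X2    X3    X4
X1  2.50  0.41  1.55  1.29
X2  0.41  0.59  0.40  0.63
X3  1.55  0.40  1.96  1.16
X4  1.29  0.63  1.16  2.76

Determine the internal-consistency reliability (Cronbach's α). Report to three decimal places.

α = 0.776

Σσ²ᵢ = 2.50 + 0.59 + 1.96 + 2.76 = 7.81
Sum of off-diagonal covariances = 5.44
Var(T) = 7.81 + 2 × 5.44 = 18.69
α = (k/(k−1))·(1 − Σσ²ᵢ/Var(T)) = (4/3)·(1 − 7.81/18.69) = 0.776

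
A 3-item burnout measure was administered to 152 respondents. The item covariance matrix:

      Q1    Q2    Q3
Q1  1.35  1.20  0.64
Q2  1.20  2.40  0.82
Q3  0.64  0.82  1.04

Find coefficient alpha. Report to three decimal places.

ΣVar(i) = 1.35 + 2.40 + 1.04 = 4.79
Sum of off-diagonal covariances = 2.66
total variance = 4.79 + 2 × 2.66 = 10.11
α = (k/(k−1))·(1 − ΣVar(i)/total variance) = (3/2)·(1 − 4.79/10.11) = 0.789

α = 0.789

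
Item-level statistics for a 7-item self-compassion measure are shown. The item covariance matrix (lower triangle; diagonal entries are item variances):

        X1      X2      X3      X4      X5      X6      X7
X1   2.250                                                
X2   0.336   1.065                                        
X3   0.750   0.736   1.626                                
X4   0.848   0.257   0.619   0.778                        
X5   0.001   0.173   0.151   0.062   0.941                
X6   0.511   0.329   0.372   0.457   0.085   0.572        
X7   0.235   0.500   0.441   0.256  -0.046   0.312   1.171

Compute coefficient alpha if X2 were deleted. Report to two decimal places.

Remaining items: X1, X3, X4, X5, X6, X7 (k = 6).
Σσᵢ² = 2.250 + 1.626 + 0.778 + 0.941 + 0.572 + 1.171 = 7.338
Var(T) = 7.338 + 2 × 5.054 = 17.446
α (item deleted) = (6/5)·(1 − 7.338/17.446) = 0.70

α = 0.70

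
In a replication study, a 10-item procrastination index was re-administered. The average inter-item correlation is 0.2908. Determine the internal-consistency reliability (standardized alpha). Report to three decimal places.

α = 0.804

Standardized α = k·r̄ / (1 + (k−1)·r̄) = 10 × 0.2908 / (1 + 9 × 0.2908)
  = 2.9080 / 3.6172 = 0.804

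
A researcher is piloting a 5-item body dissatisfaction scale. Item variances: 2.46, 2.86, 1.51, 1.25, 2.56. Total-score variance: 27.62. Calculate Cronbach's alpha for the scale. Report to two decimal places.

sum of item variances = 2.46 + 2.86 + 1.51 + 1.25 + 2.56 = 10.64
α = (k/(k−1))·(1 − sum of item variances/total variance) = (5/4)·(1 − 10.64/27.62) = 0.77

Cronbach's alpha = 0.77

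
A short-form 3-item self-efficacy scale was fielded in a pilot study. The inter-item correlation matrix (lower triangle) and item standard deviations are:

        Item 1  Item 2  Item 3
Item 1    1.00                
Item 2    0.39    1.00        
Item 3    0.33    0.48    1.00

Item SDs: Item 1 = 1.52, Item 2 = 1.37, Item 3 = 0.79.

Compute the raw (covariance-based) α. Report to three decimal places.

Σσ²ᵢ = 1.52² + 1.37² + 0.79² = 4.8114
Covariances σ_ij = r_ij · s_i · s_j:
  σ(Item 1,Item 2) = 0.39 × 1.52 × 1.37 = 0.8121
  σ(Item 1,Item 3) = 0.33 × 1.52 × 0.79 = 0.3963
  σ(Item 2,Item 3) = 0.48 × 1.37 × 0.79 = 0.5195
σ²_T = Σσ²ᵢ + 2·Σσ_ij = 4.8114 + 2 × 1.7279 = 8.2672
α = (3/2)·(1 − 4.8114/8.2672) = 0.627

α = 0.627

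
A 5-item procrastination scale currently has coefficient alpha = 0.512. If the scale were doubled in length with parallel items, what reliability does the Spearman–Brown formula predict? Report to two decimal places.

Length factor m = 2
α' = m·α / (1 + (m−1)·α)
   = 2 × 0.512 / (1 + (2 − 1) × 0.512)
   = 1.0240 / 1.5120 = 0.68

predicted reliability = 0.68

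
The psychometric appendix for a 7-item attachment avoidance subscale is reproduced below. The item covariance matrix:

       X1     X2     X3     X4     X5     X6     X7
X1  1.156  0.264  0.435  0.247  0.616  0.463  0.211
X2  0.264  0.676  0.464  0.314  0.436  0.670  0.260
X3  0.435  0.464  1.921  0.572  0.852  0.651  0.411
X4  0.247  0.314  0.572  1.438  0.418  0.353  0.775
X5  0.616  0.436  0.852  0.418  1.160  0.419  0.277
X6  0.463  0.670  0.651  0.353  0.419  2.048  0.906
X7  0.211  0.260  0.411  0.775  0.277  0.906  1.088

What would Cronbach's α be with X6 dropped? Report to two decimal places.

Cronbach's α = 0.77

Remaining items: X1, X2, X3, X4, X5, X7 (k = 6).
Σσᵢ² = 1.156 + 0.676 + 1.921 + 1.438 + 1.160 + 1.088 = 7.439
total variance = 7.439 + 2 × 6.552 = 20.543
α (item deleted) = (6/5)·(1 − 7.439/20.543) = 0.77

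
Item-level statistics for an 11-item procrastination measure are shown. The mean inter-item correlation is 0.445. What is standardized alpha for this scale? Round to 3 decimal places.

Standardized α = k·r̄ / (1 + (k−1)·r̄) = 11 × 0.445 / (1 + 10 × 0.445)
  = 4.8950 / 5.4500 = 0.898

α = 0.898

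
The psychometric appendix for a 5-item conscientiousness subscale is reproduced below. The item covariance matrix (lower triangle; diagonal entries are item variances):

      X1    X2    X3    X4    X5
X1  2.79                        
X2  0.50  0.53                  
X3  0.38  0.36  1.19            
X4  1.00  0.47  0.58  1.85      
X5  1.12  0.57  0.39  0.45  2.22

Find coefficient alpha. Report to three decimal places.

α = 0.720

sum of item variances = 2.79 + 0.53 + 1.19 + 1.85 + 2.22 = 8.58
Σ_{i<j} σ_ij = 5.82
Var(T) = 8.58 + 2 × 5.82 = 20.22
α = (k/(k−1))·(1 − sum of item variances/Var(T)) = (5/4)·(1 − 8.58/20.22) = 0.720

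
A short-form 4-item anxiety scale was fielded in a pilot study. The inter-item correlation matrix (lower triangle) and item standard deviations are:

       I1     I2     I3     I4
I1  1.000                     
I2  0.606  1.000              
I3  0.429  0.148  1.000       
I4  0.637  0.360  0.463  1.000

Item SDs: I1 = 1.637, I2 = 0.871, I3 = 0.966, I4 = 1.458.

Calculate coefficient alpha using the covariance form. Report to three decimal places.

coefficient alpha = 0.759

Σσ²ᵢ = 1.637² + 0.871² + 0.966² + 1.458² = 6.4973
Covariances σ_ij = r_ij · s_i · s_j:
  σ(I1,I2) = 0.606 × 1.637 × 0.871 = 0.8641
  σ(I1,I3) = 0.429 × 1.637 × 0.966 = 0.6784
  σ(I1,I4) = 0.637 × 1.637 × 1.458 = 1.5204
  σ(I2,I3) = 0.148 × 0.871 × 0.966 = 0.1245
  σ(I2,I4) = 0.360 × 0.871 × 1.458 = 0.4572
  σ(I3,I4) = 0.463 × 0.966 × 1.458 = 0.6521
σ²_T = Σσ²ᵢ + 2·Σσ_ij = 6.4973 + 2 × 4.2967 = 15.0907
α = (4/3)·(1 − 6.4973/15.0907) = 0.759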